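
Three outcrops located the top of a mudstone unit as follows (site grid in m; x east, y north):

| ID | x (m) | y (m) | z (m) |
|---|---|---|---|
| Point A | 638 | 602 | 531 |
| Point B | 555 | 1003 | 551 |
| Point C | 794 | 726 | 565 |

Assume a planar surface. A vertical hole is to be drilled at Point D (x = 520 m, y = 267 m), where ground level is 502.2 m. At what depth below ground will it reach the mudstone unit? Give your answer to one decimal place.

Let the plane be z = a·x + b·y + c.
Point B−Point A: −83a + 401b = 20;  Point C−Point A: 156a + 124b = 34.
Solving gives a = 0.153113, b = 0.081567.
Then c = 531 − a·638 − b·602 = 384.21.
At (520, 267): z_contact = 79.62 + 21.78 + 384.21 = 485.61 m.
Depth below ground = 502.2 − 485.61 = 16.6 m.

16.6 m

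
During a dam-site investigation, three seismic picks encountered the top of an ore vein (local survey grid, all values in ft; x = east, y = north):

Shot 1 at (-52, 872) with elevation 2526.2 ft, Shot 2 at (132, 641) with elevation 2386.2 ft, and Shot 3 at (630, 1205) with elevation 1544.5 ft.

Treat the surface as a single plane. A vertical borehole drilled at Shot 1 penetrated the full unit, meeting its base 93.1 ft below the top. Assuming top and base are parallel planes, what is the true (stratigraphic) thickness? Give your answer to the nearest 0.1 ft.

Let the plane be z = a·x + b·y + c.
Shot 2−Shot 1: 184a − 231b = −140;  Shot 3−Shot 1: 682a + 333b = −981.7.
Solving gives a = −1.24943, b = −0.38916.
|∇z| = √(a²+b²) = 1.30863, so dip δ = arctan(1.30863) = 52.61°.
True thickness = vertical thickness × cos δ = 93.1 × cos 52.61° = 56.5 ft.

56.5 ft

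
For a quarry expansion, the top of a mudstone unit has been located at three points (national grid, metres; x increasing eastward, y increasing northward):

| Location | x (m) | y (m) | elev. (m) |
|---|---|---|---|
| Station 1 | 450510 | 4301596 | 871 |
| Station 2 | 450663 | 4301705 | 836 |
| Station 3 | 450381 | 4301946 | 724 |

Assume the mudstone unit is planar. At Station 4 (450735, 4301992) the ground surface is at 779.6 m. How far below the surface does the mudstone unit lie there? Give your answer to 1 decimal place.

54.2 m

Two edge vectors: Station 1→Station 2 = (153, 109, -35), Station 1→Station 3 = (-129, 350, -147).
Normal n = (Station 1→Station 2) × (Station 1→Station 3) = (-3773, 27006, 67611).
So ∂z/∂x = −n_x/n_z = 0.055804529 and ∂z/∂y = −n_y/n_z = −0.399432045.
Intercept c from Station 1: 871 − 25140.50 + 1718195.29 = 1693925.79.
At (450735, 4301992): z_contact = 25153.05 − 1718353.46 + 1693925.79 = 725.38 m.
Depth below ground = 779.6 − 725.38 = 54.2 m.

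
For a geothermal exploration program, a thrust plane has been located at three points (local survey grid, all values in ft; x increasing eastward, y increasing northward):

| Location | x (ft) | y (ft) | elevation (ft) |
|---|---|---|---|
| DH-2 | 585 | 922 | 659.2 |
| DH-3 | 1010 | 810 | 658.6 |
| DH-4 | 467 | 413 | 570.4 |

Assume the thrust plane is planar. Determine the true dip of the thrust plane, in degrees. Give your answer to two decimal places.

9.65°

Let the plane be z = a·x + b·y + c.
DH-3−DH-2: 425a − 112b = −0.6;  DH-4−DH-2: −118a − 509b = −88.8.
Solving gives a = 0.04200, b = 0.16472.
Gradient magnitude |∇z| = √(a² + b²) = √(0.00176 + 0.02713) = 0.16999.
True dip = arctan(0.16999) = 9.65°, dipping toward SSW (azimuth ≈ 194°).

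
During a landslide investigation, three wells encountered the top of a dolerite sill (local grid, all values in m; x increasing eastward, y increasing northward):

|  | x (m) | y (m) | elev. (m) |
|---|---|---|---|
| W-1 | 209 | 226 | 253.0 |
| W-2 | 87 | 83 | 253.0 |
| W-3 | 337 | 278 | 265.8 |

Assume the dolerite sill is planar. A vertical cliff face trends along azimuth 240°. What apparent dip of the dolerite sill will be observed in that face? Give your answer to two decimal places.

3.85°

Two edge vectors: W-1→W-2 = (-122, -143, 0), W-1→W-3 = (128, 52, 12.8).
Normal n = (W-1→W-2) × (W-1→W-3) = (-1830.4, 1561.6, 11960).
So ∂z/∂x = −n_x/n_z = 0.15304 and ∂z/∂y = −n_y/n_z = −0.13057.
Unit vector along 240° is (sin 240°, cos 240°) = (-0.8660, -0.5000).
Slope in that direction = a·(-0.8660) + b·(-0.5000) = −0.06726.
Apparent dip = arctan|0.06726| = 3.85° (true dip is 11.4°, so apparent ≤ true as expected).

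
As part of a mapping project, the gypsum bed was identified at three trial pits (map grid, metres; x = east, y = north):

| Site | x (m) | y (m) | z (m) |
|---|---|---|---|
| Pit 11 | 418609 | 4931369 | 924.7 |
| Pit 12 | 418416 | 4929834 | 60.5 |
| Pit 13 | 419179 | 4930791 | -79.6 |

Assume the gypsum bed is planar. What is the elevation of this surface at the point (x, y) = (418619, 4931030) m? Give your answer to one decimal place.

Two edge vectors: Pit 11→Pit 12 = (-193, -1535, -864.2), Pit 11→Pit 13 = (570, -578, -1004.3).
Normal n = (Pit 11→Pit 12) × (Pit 11→Pit 13) = (1042092.9, -686423.9, 986504).
So ∂z/∂x = −n_x/n_z = −1.056349391 and ∂z/∂y = −n_y/n_z = 0.695814614.
Intercept c from Pit 11: 924.7 + 442197.36 − 3431318.62 = −2988196.56.
At (418619, 4931030): z = −442207.9 + 3431082.7 − 2988196.56 = 678.3 m.

678.3 m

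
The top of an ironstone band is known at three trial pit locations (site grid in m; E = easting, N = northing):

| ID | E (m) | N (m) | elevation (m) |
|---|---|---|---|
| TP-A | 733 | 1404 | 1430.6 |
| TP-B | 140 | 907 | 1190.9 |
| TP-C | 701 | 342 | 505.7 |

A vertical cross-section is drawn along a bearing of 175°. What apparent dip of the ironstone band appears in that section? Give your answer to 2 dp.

Two edge vectors: TP-A→TP-B = (-593, -497, -239.7), TP-A→TP-C = (-32, -1062, -924.9).
Normal n = (TP-A→TP-B) × (TP-A→TP-C) = (205113.9, -540795.3, 613862).
So ∂z/∂E = −n_x/n_z = −0.33414 and ∂z/∂N = −n_y/n_z = 0.88097.
Unit vector along 175° is (sin 175°, cos 175°) = (0.0872, -0.9962).
Slope in that direction = a·(0.0872) + b·(-0.9962) = −0.90674.
Apparent dip = arctan|0.90674| = 42.20° (true dip is 43.3°, so apparent ≤ true as expected).

42.20°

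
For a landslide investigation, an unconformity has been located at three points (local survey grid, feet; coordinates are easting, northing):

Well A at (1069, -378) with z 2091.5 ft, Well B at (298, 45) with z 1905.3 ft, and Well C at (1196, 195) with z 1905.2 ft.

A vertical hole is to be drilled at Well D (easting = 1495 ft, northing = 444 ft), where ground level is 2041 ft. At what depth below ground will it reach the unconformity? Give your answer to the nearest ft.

Two edge vectors: Well A→Well B = (-771, 423, -186.2), Well A→Well C = (127, 573, -186.3).
Normal n = (Well A→Well B) × (Well A→Well C) = (27887.7, -167284.7, -495504).
So ∂z/∂easting = −n_x/n_z = 0.05628 and ∂z/∂northing = −n_y/n_z = −0.33761.
Intercept c from Well A: 2091.5 − 60.16 − 127.61 = 1903.72.
At (1495, 444): z_contact = 84.1 − 149.9 + 1903.72 = 1838.0 ft.
Depth below ground = 2041 − 1838.0 = 203 ft.

203 ft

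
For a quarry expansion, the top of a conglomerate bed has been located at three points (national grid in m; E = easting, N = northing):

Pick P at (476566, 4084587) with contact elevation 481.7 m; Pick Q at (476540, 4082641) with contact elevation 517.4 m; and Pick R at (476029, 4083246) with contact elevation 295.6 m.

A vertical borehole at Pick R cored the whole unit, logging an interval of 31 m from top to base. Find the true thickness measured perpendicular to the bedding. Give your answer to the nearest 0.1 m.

Two edge vectors: Pick P→Pick Q = (-26, -1946, 35.7), Pick P→Pick R = (-537, -1341, -186.1).
Normal n = (Pick P→Pick Q) × (Pick P→Pick R) = (410024.3, -24009.5, -1010136).
So ∂z/∂E = −n_x/n_z = 0.40591 and ∂z/∂N = −n_y/n_z = −0.02377.
|∇z| = √(a²+b²) = 0.40661, so dip δ = arctan(0.40661) = 22.13°.
True thickness = vertical thickness × cos δ = 31 × cos 22.13° = 28.7 m.

28.7 m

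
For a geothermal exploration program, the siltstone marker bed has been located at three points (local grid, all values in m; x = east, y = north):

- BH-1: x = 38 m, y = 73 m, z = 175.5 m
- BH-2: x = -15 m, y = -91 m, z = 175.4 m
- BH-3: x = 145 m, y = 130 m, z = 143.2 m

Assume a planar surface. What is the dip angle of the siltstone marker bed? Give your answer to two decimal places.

Let the plane be z = a·x + b·y + c.
BH-2−BH-1: −53a − 164b = −0.1;  BH-3−BH-1: 107a + 57b = −32.3.
Solving gives a = −0.36504, b = 0.11858.
Gradient magnitude |∇z| = √(a² + b²) = √(0.13325 + 0.01406) = 0.38381.
True dip = arctan(0.38381) = 21.00°, dipping toward ESE (azimuth ≈ 108°).

21.00°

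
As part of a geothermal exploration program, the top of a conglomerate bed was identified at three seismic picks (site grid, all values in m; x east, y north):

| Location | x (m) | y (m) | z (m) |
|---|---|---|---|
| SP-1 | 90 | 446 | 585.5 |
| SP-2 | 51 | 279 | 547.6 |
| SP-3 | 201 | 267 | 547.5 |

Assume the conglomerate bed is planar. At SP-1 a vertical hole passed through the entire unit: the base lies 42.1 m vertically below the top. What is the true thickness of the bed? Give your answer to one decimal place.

41.1 m

Let the plane be z = a·x + b·y + c.
SP-2−SP-1: −39a − 167b = −37.9;  SP-3−SP-1: 111a − 179b = −38.
Solving gives a = 0.01717, b = 0.22294.
|∇z| = √(a²+b²) = 0.22360, so dip δ = arctan(0.22360) = 12.60°.
True thickness = vertical thickness × cos δ = 42.1 × cos 12.60° = 41.1 m.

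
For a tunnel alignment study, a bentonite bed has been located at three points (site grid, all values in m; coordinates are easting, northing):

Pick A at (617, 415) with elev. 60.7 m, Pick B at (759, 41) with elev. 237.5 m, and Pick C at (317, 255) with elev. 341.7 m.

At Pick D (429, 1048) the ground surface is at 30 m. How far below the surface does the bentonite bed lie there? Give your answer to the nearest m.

Let the plane be z = a·easting + b·northing + c.
Pick B−Pick A: 142a − 374b = 176.8;  Pick C−Pick A: −300a − 160b = 281.
Solving gives a = −0.56927, b = −0.68887.
Then c = 60.7 − a·617 − b·415 = 697.82.
At (429, 1048): z_contact = −244.2 − 721.9 + 697.82 = -268.3 m.
Depth below ground = 30 − (-268.3) = 298 m.

298 m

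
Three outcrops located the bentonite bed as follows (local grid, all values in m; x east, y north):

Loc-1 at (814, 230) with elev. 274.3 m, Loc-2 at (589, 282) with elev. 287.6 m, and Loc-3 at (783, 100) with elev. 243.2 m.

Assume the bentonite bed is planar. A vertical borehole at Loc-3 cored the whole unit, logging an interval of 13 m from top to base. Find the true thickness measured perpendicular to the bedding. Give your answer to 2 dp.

Let the plane be z = a·x + b·y + c.
Loc-2−Loc-1: −225a + 52b = 13.3;  Loc-3−Loc-1: −31a − 130b = −31.1.
Solving gives a = −0.00362, b = 0.24009.
|∇z| = √(a²+b²) = 0.24012, so dip δ = arctan(0.24012) = 13.50°.
True thickness = vertical thickness × cos δ = 13 × cos 13.50° = 12.64 m.

12.64 m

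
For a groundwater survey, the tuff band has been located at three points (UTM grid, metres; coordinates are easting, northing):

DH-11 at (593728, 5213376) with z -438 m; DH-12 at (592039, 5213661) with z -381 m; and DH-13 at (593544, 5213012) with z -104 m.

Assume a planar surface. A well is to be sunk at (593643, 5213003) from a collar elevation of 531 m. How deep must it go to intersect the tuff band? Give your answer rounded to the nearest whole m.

Two edge vectors: DH-11→DH-12 = (-1689, 285, 57), DH-11→DH-13 = (-184, -364, 334).
Normal n = (DH-11→DH-12) × (DH-11→DH-13) = (115938, 553638, 667236).
So ∂z/∂easting = −n_x/n_z = −0.17375861 and ∂z/∂northing = −n_y/n_z = −0.82974839.
Intercept c from DH-11: -438 + 103165.35 + 4325790.37 = 4428517.72.
At (593643, 5213003): z_contact = −103150.6 − 4325480.9 + 4428517.72 = -113.7 m.
Depth below ground = 531 − (-113.7) = 645 m.

645 m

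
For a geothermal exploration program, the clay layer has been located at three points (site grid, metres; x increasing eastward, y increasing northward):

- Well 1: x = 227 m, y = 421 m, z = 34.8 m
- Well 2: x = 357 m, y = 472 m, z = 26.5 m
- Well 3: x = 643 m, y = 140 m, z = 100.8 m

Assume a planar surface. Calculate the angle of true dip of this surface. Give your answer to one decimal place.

11.8°

Two edge vectors: Well 1→Well 2 = (130, 51, -8.3), Well 1→Well 3 = (416, -281, 66).
Normal n = (Well 1→Well 2) × (Well 1→Well 3) = (1033.7, -12032.8, -57746).
So ∂z/∂x = −n_x/n_z = 0.01790 and ∂z/∂y = −n_y/n_z = −0.20837.
Gradient magnitude |∇z| = √(a² + b²) = √(0.00032 + 0.04342) = 0.20914.
True dip = arctan(0.20914) = 11.8°, dipping toward N (azimuth ≈ 355°).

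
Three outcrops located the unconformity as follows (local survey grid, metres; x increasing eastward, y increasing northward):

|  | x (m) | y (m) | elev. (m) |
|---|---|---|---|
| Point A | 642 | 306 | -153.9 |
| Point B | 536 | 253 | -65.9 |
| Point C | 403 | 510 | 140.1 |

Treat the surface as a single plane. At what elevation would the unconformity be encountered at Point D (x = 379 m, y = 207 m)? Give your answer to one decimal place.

74.0 m

Let the plane be z = a·x + b·y + c.
Point B−Point A: −106a − 53b = 88;  Point C−Point A: −239a + 204b = 294.
Solving gives a = −0.97792, b = 0.29547.
Then c = -153.9 − a·642 − b·306 = 383.51.
At (379, 207): z = −370.6 + 61.2 + 383.51 = 74.0 m.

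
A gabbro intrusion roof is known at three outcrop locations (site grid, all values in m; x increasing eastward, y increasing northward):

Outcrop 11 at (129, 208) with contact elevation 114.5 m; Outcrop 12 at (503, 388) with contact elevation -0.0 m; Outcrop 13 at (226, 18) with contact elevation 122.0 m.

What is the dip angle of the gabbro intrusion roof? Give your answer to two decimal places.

Two edge vectors: Outcrop 11→Outcrop 12 = (374, 180, -114.5), Outcrop 11→Outcrop 13 = (97, -190, 7.5).
Normal n = (Outcrop 11→Outcrop 12) × (Outcrop 11→Outcrop 13) = (-20405, -13911.5, -88520).
So ∂z/∂x = −n_x/n_z = −0.23051 and ∂z/∂y = −n_y/n_z = −0.15716.
Gradient magnitude |∇z| = √(a² + b²) = √(0.05314 + 0.02470) = 0.27899.
True dip = arctan(0.27899) = 15.59°, dipping toward NE (azimuth ≈ 056°).

15.59°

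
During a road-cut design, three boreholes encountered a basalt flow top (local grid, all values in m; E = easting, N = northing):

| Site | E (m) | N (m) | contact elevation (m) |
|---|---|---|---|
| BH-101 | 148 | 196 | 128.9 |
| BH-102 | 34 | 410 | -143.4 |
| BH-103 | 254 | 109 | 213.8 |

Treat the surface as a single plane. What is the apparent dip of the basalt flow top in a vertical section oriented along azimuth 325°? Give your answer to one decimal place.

44.5°

Let the plane be z = a·E + b·N + c.
BH-102−BH-101: −114a + 214b = −272.3;  BH-103−BH-101: 106a − 87b = 84.9.
Solving gives a = −0.43252, b = −1.50284.
Unit vector along 325° is (sin 325°, cos 325°) = (-0.5736, 0.8192).
Slope in that direction = a·(-0.5736) + b·(0.8192) = −0.98297.
Apparent dip = arctan|0.98297| = 44.5° (true dip is 57.4°, so apparent ≤ true as expected).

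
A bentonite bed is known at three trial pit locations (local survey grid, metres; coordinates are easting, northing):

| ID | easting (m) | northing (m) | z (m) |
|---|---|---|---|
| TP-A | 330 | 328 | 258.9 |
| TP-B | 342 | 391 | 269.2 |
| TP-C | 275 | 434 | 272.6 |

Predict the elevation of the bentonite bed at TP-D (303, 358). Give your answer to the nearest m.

Let the plane be z = a·easting + b·northing + c.
TP-B−TP-A: 12a + 63b = 10.3;  TP-C−TP-A: −55a + 106b = 13.7.
Solving gives a = 0.04828, b = 0.15430.
Then c = 258.9 − a·330 − b·328 = 192.36.
At (303, 358): z = 14.6 + 55.2 + 192.36 = 262.2 m.

262 m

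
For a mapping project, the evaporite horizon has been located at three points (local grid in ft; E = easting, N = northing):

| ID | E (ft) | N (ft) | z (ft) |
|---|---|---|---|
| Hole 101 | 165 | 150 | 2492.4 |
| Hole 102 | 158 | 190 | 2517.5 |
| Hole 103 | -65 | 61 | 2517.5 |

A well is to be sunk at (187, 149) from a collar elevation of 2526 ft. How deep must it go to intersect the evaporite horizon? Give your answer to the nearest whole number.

Let the plane be z = a·E + b·N + c.
Hole 102−Hole 101: −7a + 40b = 25.1;  Hole 103−Hole 101: −230a − 89b = 25.1.
Solving gives a = −0.32962, b = 0.56982.
Then c = 2492.4 − a·165 − b·150 = 2461.32.
At (187, 149): z_contact = −61.6 + 84.9 + 2461.32 = 2484.6 ft.
Depth below ground = 2526 − 2484.6 = 41 ft.

41 ft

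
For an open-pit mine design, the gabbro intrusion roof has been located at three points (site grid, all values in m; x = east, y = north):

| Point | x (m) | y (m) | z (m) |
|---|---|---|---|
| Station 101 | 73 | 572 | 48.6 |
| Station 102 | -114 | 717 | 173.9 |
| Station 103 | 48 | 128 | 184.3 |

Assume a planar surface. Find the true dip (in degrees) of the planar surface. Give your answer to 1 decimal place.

42.2°

Let the plane be z = a·x + b·y + c.
Station 102−Station 101: −187a + 145b = 125.3;  Station 103−Station 101: −25a − 444b = 135.7.
Solving gives a = −0.86910, b = −0.25670.
Gradient magnitude |∇z| = √(a² + b²) = √(0.75533 + 0.06589) = 0.90621.
True dip = arctan(0.90621) = 42.2°, dipping toward ENE (azimuth ≈ 074°).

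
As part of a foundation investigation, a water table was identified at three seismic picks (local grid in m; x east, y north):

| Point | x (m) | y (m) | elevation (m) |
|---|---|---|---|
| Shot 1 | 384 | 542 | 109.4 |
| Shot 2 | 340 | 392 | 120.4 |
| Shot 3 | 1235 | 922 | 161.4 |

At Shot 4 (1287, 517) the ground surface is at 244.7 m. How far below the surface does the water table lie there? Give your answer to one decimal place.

35.2 m

Let the plane be z = a·x + b·y + c.
Shot 2−Shot 1: −44a − 150b = 11;  Shot 3−Shot 1: 851a + 380b = 52.
Solving gives a = 0.107996, b = −0.105012.
Then c = 109.4 − a·384 − b·542 = 124.85.
At (1287, 517): z_contact = 138.99 − 54.29 + 124.85 = 209.55 m.
Depth below ground = 244.7 − 209.55 = 35.2 m.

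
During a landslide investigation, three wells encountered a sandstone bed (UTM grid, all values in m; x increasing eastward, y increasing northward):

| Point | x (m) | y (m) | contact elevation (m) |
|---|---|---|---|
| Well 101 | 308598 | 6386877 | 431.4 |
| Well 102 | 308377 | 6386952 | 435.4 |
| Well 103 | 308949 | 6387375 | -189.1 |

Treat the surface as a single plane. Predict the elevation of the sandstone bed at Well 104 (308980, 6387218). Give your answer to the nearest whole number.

Let the plane be z = a·x + b·y + c.
Well 102−Well 101: −221a + 75b = 4;  Well 103−Well 101: 351a + 498b = −620.5.
Solving gives a = −0.35583247, b = −0.99518635.
Then c = 431.4 − a·308598 − b·6386877 = 6466373.40.
At (308980, 6387218): z = −109945.1 − 6356472.2 + 6466373.40 = -43.9 m.

-44 m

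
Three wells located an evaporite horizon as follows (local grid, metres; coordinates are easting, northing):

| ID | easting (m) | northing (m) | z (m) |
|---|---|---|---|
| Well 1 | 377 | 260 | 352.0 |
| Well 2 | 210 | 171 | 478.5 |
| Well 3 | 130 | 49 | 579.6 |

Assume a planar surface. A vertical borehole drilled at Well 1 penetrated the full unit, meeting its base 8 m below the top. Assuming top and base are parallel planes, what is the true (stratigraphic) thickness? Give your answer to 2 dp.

6.54 m

Let the plane be z = a·easting + b·northing + c.
Well 2−Well 1: −167a − 89b = 126.5;  Well 3−Well 1: −247a − 211b = 227.6.
Solving gives a = −0.48552, b = −0.51031.
|∇z| = √(a²+b²) = 0.70438, so dip δ = arctan(0.70438) = 35.16°.
True thickness = vertical thickness × cos δ = 8 × cos 35.16° = 6.54 m.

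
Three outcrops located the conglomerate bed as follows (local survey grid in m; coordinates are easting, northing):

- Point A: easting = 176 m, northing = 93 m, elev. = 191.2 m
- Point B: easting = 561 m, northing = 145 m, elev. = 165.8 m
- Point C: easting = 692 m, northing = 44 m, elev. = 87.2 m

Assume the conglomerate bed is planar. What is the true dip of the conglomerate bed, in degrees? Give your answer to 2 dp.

31.26°

Let the plane be z = a·easting + b·northing + c.
Point B−Point A: 385a + 52b = −25.4;  Point C−Point A: 516a − 49b = −104.
Solving gives a = −0.14558, b = 0.58940.
Gradient magnitude |∇z| = √(a² + b²) = √(0.02119 + 0.34739) = 0.60711.
True dip = arctan(0.60711) = 31.26°, dipping toward SSE (azimuth ≈ 166°).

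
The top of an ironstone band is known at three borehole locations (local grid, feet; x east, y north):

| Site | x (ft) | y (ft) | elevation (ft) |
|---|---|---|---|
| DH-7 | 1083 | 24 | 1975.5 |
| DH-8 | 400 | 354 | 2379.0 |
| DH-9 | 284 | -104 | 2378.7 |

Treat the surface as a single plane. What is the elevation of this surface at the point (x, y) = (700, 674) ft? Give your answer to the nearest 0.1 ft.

2264.0 ft

Two edge vectors: DH-7→DH-8 = (-683, 330, 403.5), DH-7→DH-9 = (-799, -128, 403.2).
Normal n = (DH-7→DH-8) × (DH-7→DH-9) = (184704, -47010.9, 351094).
So ∂z/∂x = −n_x/n_z = −0.526081 and ∂z/∂y = −n_y/n_z = 0.133898.
Intercept c from DH-7: 1975.5 + 569.75 − 3.21 = 2542.03.
At (700, 674): z = −368.3 + 90.2 + 2542.03 = 2264.0 ft.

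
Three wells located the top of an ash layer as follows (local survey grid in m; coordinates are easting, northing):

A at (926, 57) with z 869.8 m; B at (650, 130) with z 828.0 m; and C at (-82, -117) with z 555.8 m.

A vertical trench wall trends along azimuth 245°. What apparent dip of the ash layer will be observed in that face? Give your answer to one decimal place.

20.8°

Let the plane be z = a·easting + b·northing + c.
B−A: −276a + 73b = −41.8;  C−A: −1008a − 174b = −314.
Solving gives a = 0.24830, b = 0.36617.
Unit vector along 245° is (sin 245°, cos 245°) = (-0.9063, -0.4226).
Slope in that direction = a·(-0.9063) + b·(-0.4226) = −0.37979.
Apparent dip = arctan|0.37979| = 20.8° (true dip is 23.9°, so apparent ≤ true as expected).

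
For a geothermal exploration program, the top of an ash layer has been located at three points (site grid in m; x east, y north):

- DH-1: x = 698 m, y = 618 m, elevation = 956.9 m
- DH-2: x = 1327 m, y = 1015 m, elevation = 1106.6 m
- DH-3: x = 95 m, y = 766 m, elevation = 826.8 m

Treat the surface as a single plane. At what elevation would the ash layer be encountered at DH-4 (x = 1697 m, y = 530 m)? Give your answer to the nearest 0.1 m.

1176.4 m

Let the plane be z = a·x + b·y + c.
DH-2−DH-1: 629a + 397b = 149.7;  DH-3−DH-1: −603a + 148b = −130.1.
Solving gives a = 0.221982, b = 0.025373.
Then c = 956.9 − a·698 − b·618 = 786.28.
At (1697, 530): z = 376.7 + 13.4 + 786.28 = 1176.4 m.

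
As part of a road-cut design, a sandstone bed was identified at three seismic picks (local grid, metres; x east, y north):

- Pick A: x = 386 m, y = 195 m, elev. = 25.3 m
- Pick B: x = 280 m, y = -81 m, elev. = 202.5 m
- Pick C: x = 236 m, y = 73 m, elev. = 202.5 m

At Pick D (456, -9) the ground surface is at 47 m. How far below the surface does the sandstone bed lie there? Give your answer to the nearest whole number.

33 m

Let the plane be z = a·x + b·y + c.
Pick B−Pick A: −106a − 276b = 177.2;  Pick C−Pick A: −150a − 122b = 177.2.
Solving gives a = −0.95858, b = −0.27388.
Then c = 25.3 − a·386 − b·195 = 448.72.
At (456, -9): z_contact = −437.1 + 2.5 + 448.72 = 14.1 m.
Depth below ground = 47 − 14.1 = 33 m.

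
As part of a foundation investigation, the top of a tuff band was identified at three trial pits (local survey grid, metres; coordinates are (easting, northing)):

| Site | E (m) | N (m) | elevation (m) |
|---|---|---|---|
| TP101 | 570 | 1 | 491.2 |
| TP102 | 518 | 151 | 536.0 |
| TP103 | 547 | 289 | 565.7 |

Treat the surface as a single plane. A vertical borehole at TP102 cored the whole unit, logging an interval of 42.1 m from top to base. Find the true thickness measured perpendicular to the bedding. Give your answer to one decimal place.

40.4 m

Two edge vectors: TP101→TP102 = (-52, 150, 44.8), TP101→TP103 = (-23, 288, 74.5).
Normal n = (TP101→TP102) × (TP101→TP103) = (-1727.4, 2843.6, -11526).
So ∂z/∂E = −n_x/n_z = −0.14987 and ∂z/∂N = −n_y/n_z = 0.24671.
|∇z| = √(a²+b²) = 0.28867, so dip δ = arctan(0.28867) = 16.10°.
True thickness = vertical thickness × cos δ = 42.1 × cos 16.10° = 40.4 m.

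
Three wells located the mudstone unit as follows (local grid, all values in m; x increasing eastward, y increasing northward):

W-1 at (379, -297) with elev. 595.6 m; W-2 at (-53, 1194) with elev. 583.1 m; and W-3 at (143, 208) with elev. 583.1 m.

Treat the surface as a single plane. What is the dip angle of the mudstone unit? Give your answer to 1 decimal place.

5.4°

Two edge vectors: W-1→W-2 = (-432, 1491, -12.5), W-1→W-3 = (-236, 505, -12.5).
Normal n = (W-1→W-2) × (W-1→W-3) = (-12325, -2450, 133716).
So ∂z/∂x = −n_x/n_z = 0.09217 and ∂z/∂y = −n_y/n_z = 0.01832.
Gradient magnitude |∇z| = √(a² + b²) = √(0.00850 + 0.00034) = 0.09398.
True dip = arctan(0.09398) = 5.4°, dipping toward W (azimuth ≈ 259°).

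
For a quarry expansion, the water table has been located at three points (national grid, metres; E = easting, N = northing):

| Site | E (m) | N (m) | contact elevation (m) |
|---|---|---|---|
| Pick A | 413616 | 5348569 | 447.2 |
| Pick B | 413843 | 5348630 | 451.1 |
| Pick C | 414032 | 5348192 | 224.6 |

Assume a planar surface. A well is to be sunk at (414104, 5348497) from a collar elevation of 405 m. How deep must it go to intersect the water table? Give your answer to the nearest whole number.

45 m

Let the plane be z = a·E + b·N + c.
Pick B−Pick A: 227a + 61b = 3.9;  Pick C−Pick A: 416a − 377b = −222.6.
Solving gives a = −0.10912802, b = 0.47003380.
Then c = 447.2 − a·413616 − b·5348569 = −2468423.90.
At (414104, 5348497): z_contact = −45190.4 + 2513974.4 − 2468423.90 = 360.1 m.
Depth below ground = 405 − 360.1 = 45 m.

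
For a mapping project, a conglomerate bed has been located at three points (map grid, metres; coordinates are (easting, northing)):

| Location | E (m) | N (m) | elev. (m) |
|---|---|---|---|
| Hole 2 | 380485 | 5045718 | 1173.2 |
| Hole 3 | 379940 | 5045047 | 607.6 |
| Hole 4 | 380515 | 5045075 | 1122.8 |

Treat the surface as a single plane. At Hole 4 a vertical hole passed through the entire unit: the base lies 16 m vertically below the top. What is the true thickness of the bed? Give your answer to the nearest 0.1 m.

11.9 m

Two edge vectors: Hole 2→Hole 3 = (-545, -671, -565.6), Hole 2→Hole 4 = (30, -643, -50.4).
Normal n = (Hole 2→Hole 3) × (Hole 2→Hole 4) = (-329862.4, -44436, 370565).
So ∂z/∂E = −n_x/n_z = 0.89016 and ∂z/∂N = −n_y/n_z = 0.11991.
|∇z| = √(a²+b²) = 0.89820, so dip δ = arctan(0.89820) = 41.93°.
True thickness = vertical thickness × cos δ = 16 × cos 41.93° = 11.9 m.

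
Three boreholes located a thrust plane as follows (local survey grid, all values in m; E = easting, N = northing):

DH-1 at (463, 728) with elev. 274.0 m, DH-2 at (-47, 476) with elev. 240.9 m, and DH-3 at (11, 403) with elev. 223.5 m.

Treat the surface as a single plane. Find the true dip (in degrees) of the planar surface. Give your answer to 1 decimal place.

Let the plane be z = a·E + b·N + c.
DH-2−DH-1: −510a − 252b = −33.1;  DH-3−DH-1: −452a − 325b = −50.5.
Solving gives a = −0.03797, b = 0.20819.
Gradient magnitude |∇z| = √(a² + b²) = √(0.00144 + 0.04334) = 0.21162.
True dip = arctan(0.21162) = 11.9°, dipping toward S (azimuth ≈ 170°).

11.9°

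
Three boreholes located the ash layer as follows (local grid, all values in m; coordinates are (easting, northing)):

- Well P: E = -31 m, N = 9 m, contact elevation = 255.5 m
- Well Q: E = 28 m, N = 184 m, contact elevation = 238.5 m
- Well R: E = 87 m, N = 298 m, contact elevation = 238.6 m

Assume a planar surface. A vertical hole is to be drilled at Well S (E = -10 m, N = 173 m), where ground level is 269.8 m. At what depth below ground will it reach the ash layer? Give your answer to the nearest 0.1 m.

Two edge vectors: Well P→Well Q = (59, 175, -17), Well P→Well R = (118, 289, -16.9).
Normal n = (Well P→Well Q) × (Well P→Well R) = (1955.5, -1008.9, -3599).
So ∂z/∂E = −n_x/n_z = 0.54335 and ∂z/∂N = −n_y/n_z = −0.28033.
Intercept c from Well P: 255.5 + 16.84 + 2.52 = 274.87.
At (-10, 173): z_contact = −5.43 − 48.50 + 274.87 = 220.94 m.
Depth below ground = 269.8 − 220.94 = 48.9 m.

48.9 m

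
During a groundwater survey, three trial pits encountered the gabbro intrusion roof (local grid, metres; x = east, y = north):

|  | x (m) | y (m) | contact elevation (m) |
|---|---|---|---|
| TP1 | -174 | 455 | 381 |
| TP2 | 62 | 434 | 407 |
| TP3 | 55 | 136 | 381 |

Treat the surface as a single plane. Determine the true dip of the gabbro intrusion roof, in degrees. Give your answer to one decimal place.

Two edge vectors: TP1→TP2 = (236, -21, 26), TP1→TP3 = (229, -319, 0).
Normal n = (TP1→TP2) × (TP1→TP3) = (8294, 5954, -70475).
So ∂z/∂x = −n_x/n_z = 0.11769 and ∂z/∂y = −n_y/n_z = 0.08448.
Gradient magnitude |∇z| = √(a² + b²) = √(0.01385 + 0.00714) = 0.14487.
True dip = arctan(0.14487) = 8.2°, dipping toward SW (azimuth ≈ 234°).

8.2°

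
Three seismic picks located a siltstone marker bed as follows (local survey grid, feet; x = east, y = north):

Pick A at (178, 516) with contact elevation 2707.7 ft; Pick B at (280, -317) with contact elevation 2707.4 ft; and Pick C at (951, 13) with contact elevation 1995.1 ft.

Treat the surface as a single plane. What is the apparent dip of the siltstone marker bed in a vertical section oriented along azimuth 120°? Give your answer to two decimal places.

Let the plane be z = a·x + b·y + c.
Pick B−Pick A: 102a − 833b = −0.3;  Pick C−Pick A: 773a − 503b = −712.6.
Solving gives a = −1.00142, b = −0.12226.
Unit vector along 120° is (sin 120°, cos 120°) = (0.8660, -0.5000).
Slope in that direction = a·(0.8660) + b·(-0.5000) = −0.80612.
Apparent dip = arctan|0.80612| = 38.87° (true dip is 45.3°, so apparent ≤ true as expected).

38.87°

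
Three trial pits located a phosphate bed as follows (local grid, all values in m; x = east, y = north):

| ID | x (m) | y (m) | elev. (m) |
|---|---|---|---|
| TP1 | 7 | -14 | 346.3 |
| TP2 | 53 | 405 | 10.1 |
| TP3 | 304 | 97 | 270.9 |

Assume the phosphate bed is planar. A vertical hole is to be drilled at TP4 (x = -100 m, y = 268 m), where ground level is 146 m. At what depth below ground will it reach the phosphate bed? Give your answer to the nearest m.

Two edge vectors: TP1→TP2 = (46, 419, -336.2), TP1→TP3 = (297, 111, -75.4).
Normal n = (TP1→TP2) × (TP1→TP3) = (5725.6, -96383, -119337).
So ∂z/∂x = −n_x/n_z = 0.04798 and ∂z/∂y = −n_y/n_z = −0.80765.
Intercept c from TP1: 346.3 − 0.34 − 11.31 = 334.66.
At (-100, 268): z_contact = −4.8 − 216.5 + 334.66 = 113.4 m.
Depth below ground = 146 − 113.4 = 33 m.

33 m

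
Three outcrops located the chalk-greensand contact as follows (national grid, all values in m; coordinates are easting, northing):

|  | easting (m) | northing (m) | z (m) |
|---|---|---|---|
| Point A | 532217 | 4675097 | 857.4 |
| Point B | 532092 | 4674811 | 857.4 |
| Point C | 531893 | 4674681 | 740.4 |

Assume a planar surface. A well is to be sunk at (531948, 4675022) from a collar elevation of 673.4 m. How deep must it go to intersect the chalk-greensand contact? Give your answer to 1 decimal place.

Let the plane be z = a·easting + b·northing + c.
Point B−Point A: −125a − 286b = 0;  Point C−Point A: −324a − 416b = −117.
Solving gives a = 0.822890026, b = −0.359654731.
Then c = 857.4 − a·532217 − b·4675097 = 1244322.10.
At (531948, 4675022): z_contact = 437734.70 − 1681393.78 + 1244322.10 = 663.02 m.
Depth below ground = 673.4 − 663.02 = 10.4 m.

10.4 m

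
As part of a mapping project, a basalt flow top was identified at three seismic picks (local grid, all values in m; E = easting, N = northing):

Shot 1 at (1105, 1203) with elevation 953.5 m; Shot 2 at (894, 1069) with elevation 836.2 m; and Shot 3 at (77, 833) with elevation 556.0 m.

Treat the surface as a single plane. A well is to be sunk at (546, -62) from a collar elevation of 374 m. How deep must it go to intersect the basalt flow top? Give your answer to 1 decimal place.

291.0 m

Let the plane be z = a·E + b·N + c.
Shot 2−Shot 1: −211a − 134b = −117.3;  Shot 3−Shot 1: −1028a − 370b = −397.5.
Solving gives a = 0.165276, b = 0.615125.
Then c = 953.5 − a·1105 − b·1203 = 30.87.
At (546, -62): z_contact = 90.24 − 38.14 + 30.87 = 82.98 m.
Depth below ground = 374 − 82.98 = 291.0 m.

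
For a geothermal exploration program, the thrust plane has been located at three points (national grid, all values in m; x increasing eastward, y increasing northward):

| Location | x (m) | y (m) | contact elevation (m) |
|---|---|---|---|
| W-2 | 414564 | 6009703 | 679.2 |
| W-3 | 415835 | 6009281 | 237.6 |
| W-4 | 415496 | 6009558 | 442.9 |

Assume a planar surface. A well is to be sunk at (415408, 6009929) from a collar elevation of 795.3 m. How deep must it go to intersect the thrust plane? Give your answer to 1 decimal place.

Let the plane be z = a·x + b·y + c.
W-3−W-2: 1271a − 422b = −441.6;  W-4−W-2: 932a − 145b = −236.3.
Solving gives a = −0.170741930, b = 0.532196700.
Then c = 679.2 − a·414564 − b·6009703 = −3126881.45.
At (415408, 6009929): z_contact = −70927.56 + 3198464.38 − 3126881.45 = 655.37 m.
Depth below ground = 795.3 − 655.37 = 139.9 m.

139.9 m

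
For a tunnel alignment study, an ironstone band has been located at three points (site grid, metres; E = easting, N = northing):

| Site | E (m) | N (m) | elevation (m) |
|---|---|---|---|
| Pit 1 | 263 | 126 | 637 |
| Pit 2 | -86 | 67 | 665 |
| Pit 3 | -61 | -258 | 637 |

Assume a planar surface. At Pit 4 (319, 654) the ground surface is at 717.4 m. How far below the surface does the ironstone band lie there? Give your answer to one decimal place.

Two edge vectors: Pit 1→Pit 2 = (-349, -59, 28), Pit 1→Pit 3 = (-324, -384, 0).
Normal n = (Pit 1→Pit 2) × (Pit 1→Pit 3) = (10752, -9072, 114900).
So ∂z/∂E = −n_x/n_z = −0.09358 and ∂z/∂N = −n_y/n_z = 0.07896.
Intercept c from Pit 1: 637 + 24.61 − 9.95 = 651.66.
At (319, 654): z_contact = −29.85 + 51.64 + 651.66 = 673.45 m.
Depth below ground = 717.4 − 673.45 = 44.0 m.

44.0 m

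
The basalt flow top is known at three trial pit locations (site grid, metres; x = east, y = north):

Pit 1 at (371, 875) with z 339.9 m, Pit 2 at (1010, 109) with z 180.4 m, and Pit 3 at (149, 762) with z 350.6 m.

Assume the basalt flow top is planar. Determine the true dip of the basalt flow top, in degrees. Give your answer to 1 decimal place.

Let the plane be z = a·x + b·y + c.
Pit 2−Pit 1: 639a − 766b = −159.5;  Pit 3−Pit 1: −222a − 113b = 10.7.
Solving gives a = −0.10823, b = 0.11794.
Gradient magnitude |∇z| = √(a² + b²) = √(0.01171 + 0.01391) = 0.16007.
True dip = arctan(0.16007) = 9.1°, dipping toward SE (azimuth ≈ 137°).

9.1°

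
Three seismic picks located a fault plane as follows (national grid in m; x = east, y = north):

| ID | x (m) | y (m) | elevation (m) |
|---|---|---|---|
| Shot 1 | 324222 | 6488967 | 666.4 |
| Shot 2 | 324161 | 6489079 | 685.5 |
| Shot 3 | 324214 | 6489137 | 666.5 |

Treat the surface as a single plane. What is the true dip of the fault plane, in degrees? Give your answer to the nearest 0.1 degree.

Let the plane be z = a·x + b·y + c.
Shot 2−Shot 1: −61a + 112b = 19.1;  Shot 3−Shot 1: −8a + 170b = 0.1.
Solving gives a = −0.34155, b = −0.01548.
Gradient magnitude |∇z| = √(a² + b²) = √(0.11665 + 0.00024) = 0.34190.
True dip = arctan(0.34190) = 18.9°, dipping toward E (azimuth ≈ 087°).

18.9°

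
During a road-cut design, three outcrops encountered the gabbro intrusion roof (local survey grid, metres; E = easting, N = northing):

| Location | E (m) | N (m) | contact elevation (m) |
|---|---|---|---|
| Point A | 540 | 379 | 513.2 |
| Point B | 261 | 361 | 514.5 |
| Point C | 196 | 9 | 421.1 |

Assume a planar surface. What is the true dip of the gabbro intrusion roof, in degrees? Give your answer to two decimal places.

Two edge vectors: Point A→Point B = (-279, -18, 1.3), Point A→Point C = (-344, -370, -92.1).
Normal n = (Point A→Point B) × (Point A→Point C) = (2138.8, -26143.1, 97038).
So ∂z/∂E = −n_x/n_z = −0.02204 and ∂z/∂N = −n_y/n_z = 0.26941.
Gradient magnitude |∇z| = √(a² + b²) = √(0.00049 + 0.07258) = 0.27031.
True dip = arctan(0.27031) = 15.13°, dipping toward S (azimuth ≈ 175°).

15.13°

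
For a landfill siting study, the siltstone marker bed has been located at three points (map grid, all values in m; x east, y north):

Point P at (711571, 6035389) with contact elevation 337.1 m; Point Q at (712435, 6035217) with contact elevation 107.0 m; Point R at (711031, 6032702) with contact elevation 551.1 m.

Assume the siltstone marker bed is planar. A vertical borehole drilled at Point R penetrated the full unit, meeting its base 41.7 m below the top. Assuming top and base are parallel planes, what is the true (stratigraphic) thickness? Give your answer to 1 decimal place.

40.2 m

Two edge vectors: Point P→Point Q = (864, -172, -230.1), Point P→Point R = (-540, -2687, 214).
Normal n = (Point P→Point Q) × (Point P→Point R) = (-655086.7, -60642, -2414448).
So ∂z/∂x = −n_x/n_z = −0.27132 and ∂z/∂y = −n_y/n_z = −0.02512.
|∇z| = √(a²+b²) = 0.27248, so dip δ = arctan(0.27248) = 15.24°.
True thickness = vertical thickness × cos δ = 41.7 × cos 15.24° = 40.2 m.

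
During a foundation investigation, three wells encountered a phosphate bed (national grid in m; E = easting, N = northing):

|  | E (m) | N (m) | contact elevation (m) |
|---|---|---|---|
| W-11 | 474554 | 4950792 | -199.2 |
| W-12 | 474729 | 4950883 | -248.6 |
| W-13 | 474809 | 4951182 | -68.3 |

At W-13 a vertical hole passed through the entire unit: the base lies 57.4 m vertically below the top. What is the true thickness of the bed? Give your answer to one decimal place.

Two edge vectors: W-11→W-12 = (175, 91, -49.4), W-11→W-13 = (255, 390, 130.9).
Normal n = (W-11→W-12) × (W-11→W-13) = (31177.9, -35504.5, 45045).
So ∂z/∂E = −n_x/n_z = −0.69215 and ∂z/∂N = −n_y/n_z = 0.78820.
|∇z| = √(a²+b²) = 1.04897, so dip δ = arctan(1.04897) = 46.37°.
True thickness = vertical thickness × cos δ = 57.4 × cos 46.37° = 39.6 m.

39.6 m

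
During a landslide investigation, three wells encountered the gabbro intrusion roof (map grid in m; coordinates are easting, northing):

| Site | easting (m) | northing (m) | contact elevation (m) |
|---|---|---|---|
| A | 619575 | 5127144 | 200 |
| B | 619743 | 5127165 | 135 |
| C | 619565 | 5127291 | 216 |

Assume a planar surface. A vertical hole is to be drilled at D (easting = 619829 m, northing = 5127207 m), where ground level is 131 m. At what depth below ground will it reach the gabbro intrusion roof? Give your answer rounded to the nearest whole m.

Let the plane be z = a·easting + b·northing + c.
B−A: 168a + 21b = −65;  C−A: −10a + 147b = 16.
Solving gives a = −0.39713322, b = 0.08182767.
Then c = 200 − a·619575 − b·5127144 = −173288.44.
At (619829, 5127207): z_contact = −246154.7 + 419547.4 − 173288.44 = 104.3 m.
Depth below ground = 131 − 104.3 = 27 m.

27 m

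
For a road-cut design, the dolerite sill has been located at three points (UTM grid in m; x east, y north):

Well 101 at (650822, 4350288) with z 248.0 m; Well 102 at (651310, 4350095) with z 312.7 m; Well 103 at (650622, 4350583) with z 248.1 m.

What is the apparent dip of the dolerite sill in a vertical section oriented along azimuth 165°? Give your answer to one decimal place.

Two edge vectors: Well 101→Well 102 = (488, -193, 64.7), Well 101→Well 103 = (-200, 295, 0.1).
Normal n = (Well 101→Well 102) × (Well 101→Well 103) = (-19105.8, -12988.8, 105360).
So ∂z/∂x = −n_x/n_z = 0.18134 and ∂z/∂y = −n_y/n_z = 0.12328.
Unit vector along 165° is (sin 165°, cos 165°) = (0.2588, -0.9659).
Slope in that direction = a·(0.2588) + b·(-0.9659) = −0.07215.
Apparent dip = arctan|0.07215| = 4.1° (true dip is 12.4°, so apparent ≤ true as expected).

4.1°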